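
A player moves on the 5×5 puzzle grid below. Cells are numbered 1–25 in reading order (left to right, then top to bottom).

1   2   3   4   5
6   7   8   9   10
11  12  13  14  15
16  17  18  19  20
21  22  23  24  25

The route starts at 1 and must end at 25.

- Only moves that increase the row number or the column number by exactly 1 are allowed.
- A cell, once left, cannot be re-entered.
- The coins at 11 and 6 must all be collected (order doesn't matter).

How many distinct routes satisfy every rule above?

15

A right/down-only route from 1 to 25 makes exactly 4 down-moves and 4 right-moves in some order.
With no other constraints that would be C(8,4) = 70 routes.
A monotone route can only reach the required cells in the order 6, 11, so split there and multiply the segment counts: 1→6: 1; 6→11: 1; 11→25: 15; product = 15.
That gives 15 routes.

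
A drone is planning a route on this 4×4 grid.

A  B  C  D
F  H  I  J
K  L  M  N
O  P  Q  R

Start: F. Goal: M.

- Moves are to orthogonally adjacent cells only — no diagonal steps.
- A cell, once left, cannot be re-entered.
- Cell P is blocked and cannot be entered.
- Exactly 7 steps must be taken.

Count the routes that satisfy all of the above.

12

Need simple routes of exactly 7 moves from F to M (Manhattan distance 3, so 2 moves are spent on a detour and 2 undoing it).
Branch systematically from the start, pruning whenever the remaining move budget drops below the Manhattan distance to M or differs from it in parity. Grouping the completions by first move — via A: 5; via K: 2; via H: 5 — and summing: 5 + 2 + 5 = 12.
That gives 12 routes.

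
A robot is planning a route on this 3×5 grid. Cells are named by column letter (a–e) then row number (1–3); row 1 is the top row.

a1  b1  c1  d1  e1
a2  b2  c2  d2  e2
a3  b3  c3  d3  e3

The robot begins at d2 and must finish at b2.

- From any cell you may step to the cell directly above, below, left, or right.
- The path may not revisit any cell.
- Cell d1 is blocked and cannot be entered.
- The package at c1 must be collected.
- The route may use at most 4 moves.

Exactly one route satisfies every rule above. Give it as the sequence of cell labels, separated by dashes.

d2 - c2 - c1 - b1 - b2

The budget equals the shortest possible length, so every move has to be on a shortest route through the required cells.
Route from d2: left 1 to c2, up 1 to c1, left 1 to b1, down 1 to b2 — 4 moves in all.
Check: all required cells visited; 4 ≤ 4 moves.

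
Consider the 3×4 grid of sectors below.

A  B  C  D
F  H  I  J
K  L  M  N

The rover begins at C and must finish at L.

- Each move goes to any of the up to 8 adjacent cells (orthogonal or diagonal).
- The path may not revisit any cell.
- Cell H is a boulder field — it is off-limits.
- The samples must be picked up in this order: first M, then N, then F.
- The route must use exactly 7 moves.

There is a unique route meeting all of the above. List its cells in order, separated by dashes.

The waypoints must appear in the order M, N, F, with no cell reused.
Route from C: down-right to J, down-left to M, right to N, 2× up-left (reaching B), down-left to F, down-right to L — 7 moves in all.
Check: order respected (M at step 2, N at step 3, F at step 6); 7 moves as required.

C - J - M - N - I - B - F - L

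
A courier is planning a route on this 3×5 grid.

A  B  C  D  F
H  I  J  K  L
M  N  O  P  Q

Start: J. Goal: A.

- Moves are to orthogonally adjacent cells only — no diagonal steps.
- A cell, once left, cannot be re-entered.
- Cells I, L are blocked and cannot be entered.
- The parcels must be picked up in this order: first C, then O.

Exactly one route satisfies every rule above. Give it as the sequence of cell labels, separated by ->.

The waypoints must appear in the order C, O, with no cell reused.
Route from J: up to C, right to D, 2× down (reaching P), 3× left (reaching M), 2× up (reaching A) — 9 moves in all.
Check: order respected (C at step 1, O at step 5).

J -> C -> D -> K -> P -> O -> N -> M -> H -> A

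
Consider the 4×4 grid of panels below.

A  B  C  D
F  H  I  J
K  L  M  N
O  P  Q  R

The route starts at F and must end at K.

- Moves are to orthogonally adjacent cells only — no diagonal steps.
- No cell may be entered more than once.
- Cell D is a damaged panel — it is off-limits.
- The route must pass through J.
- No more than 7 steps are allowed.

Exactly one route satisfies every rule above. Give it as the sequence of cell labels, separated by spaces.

The budget equals the shortest possible length, so every move has to be on a shortest route through the required cells.
Route from F: right 3 to J, down 1 to N, left 3 to K — 7 moves in all.
Check: all required cells visited; 7 ≤ 7 moves.

F H I J N M L K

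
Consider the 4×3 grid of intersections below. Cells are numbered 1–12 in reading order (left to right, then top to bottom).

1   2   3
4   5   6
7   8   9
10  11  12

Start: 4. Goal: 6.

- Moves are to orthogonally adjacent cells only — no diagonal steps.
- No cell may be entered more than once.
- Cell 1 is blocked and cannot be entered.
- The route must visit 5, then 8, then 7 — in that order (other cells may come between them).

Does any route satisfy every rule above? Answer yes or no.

One route that works: 4 → 5 → 8 → 7 → 10 → 11 → 12 → 9 → 6.

yes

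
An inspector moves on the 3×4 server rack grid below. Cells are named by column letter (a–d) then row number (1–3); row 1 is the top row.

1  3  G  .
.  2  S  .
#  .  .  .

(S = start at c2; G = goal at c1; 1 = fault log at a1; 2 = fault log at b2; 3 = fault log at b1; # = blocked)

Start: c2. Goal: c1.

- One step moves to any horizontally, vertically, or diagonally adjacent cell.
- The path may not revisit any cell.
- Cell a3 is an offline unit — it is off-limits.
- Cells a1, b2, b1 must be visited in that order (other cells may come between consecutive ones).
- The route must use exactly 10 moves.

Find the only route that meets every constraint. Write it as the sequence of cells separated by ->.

c2 -> d1 -> d2 -> d3 -> c3 -> b3 -> a2 -> a1 -> b2 -> b1 -> c1

The waypoints must appear in the order a1, b2, b1, with no cell reused.
Route from c2: up-right to d1, 2× down (reaching d3), 2× left (reaching b3), up-left to a2, up to a1, down-right to b2, up to b1, right to c1 — 10 moves in all.
Check: order respected (1 at step 7, 2 at step 8, 3 at step 9); 10 moves as required.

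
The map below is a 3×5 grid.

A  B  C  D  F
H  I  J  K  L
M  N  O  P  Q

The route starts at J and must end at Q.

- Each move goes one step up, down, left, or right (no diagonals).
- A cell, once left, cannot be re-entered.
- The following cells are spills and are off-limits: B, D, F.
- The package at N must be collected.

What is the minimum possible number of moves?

5

Any route passes through N somewhere between J and Q. Summing Manhattan distances along the two legs (J → N → Q) gives a lower bound of 2 + 3 = 5 moves.
A route of 5 moves achieves this: J → I → N → O → P → Q.
Since 5 matches the lower bound, it is optimal.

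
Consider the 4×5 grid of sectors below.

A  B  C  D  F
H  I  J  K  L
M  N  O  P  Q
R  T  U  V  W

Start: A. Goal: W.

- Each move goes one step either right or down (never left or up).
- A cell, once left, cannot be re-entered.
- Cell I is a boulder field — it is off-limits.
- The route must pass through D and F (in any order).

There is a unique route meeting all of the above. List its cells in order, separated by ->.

A -> B -> C -> D -> F -> L -> Q -> W

Moves only go right or down, so the column and row indices never decrease.
Route from A: 4× right (reaching F), 3× down (reaching W) — 7 moves in all.
Check: all required cells visited.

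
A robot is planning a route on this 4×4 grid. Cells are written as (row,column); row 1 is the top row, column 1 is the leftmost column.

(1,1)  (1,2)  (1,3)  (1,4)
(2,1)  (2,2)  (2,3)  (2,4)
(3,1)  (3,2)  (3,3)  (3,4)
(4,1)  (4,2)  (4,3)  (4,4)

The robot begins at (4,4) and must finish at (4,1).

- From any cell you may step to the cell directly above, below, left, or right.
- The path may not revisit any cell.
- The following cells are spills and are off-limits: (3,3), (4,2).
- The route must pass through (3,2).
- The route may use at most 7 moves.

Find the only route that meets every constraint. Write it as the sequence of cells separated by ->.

The 7-move cap with required stops at (3,2) leaves no slack for detours.
Route from (4,4): 2× up (reaching (2,4)), 2× left (reaching (2,2)), down to (3,2), left to (3,1), down to (4,1) — 7 moves in all.
Check: all required cells visited; 7 ≤ 7 moves.

(4,4) -> (3,4) -> (2,4) -> (2,3) -> (2,2) -> (3,2) -> (3,1) -> (4,1)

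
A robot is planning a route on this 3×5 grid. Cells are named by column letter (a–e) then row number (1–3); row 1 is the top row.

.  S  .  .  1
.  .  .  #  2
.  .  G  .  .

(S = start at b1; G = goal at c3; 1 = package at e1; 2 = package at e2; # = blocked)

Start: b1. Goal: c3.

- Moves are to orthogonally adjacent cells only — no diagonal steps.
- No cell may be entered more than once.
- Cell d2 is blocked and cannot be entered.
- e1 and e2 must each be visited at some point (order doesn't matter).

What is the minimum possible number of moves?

7

Any route passes through e1 and e2 in some order between b1 and c3. Summing Manhattan distances along each leg and taking the cheapest ordering (b1 → e1 → e2 → c3) gives a lower bound of 3 + 1 + 3 = 7 moves.
A route of 7 moves achieves this: b1 → c1 → d1 → e1 → e2 → e3 → d3 → c3.
Since 7 matches the lower bound, it is optimal.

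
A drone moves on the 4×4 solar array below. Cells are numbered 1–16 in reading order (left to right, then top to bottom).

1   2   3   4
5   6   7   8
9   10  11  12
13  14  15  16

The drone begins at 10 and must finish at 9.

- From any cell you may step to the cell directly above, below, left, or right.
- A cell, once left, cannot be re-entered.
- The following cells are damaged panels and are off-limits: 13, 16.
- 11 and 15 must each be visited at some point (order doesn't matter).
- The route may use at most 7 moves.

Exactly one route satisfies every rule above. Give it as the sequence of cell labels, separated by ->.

10 -> 14 -> 15 -> 11 -> 7 -> 6 -> 5 -> 9

The budget equals the shortest possible length, so every move has to be on a shortest route through the required cells.
Route from 10: down to 14, right to 15, 2× up (reaching 7), 2× left (reaching 5), down to 9 — 7 moves in all.
Check: all required cells visited; 7 ≤ 7 moves.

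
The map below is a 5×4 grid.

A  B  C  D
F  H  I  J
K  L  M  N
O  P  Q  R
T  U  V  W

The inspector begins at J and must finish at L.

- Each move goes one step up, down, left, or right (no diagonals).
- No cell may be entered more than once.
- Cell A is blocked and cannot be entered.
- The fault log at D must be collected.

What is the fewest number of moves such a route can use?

Any route passes through D somewhere between J and L. Summing Manhattan distances along the two legs (J → D → L) gives a lower bound of 1 + 4 = 5 moves.
A route of 5 moves achieves this: J → D → C → I → M → L.
Since 5 matches the lower bound, it is optimal.

5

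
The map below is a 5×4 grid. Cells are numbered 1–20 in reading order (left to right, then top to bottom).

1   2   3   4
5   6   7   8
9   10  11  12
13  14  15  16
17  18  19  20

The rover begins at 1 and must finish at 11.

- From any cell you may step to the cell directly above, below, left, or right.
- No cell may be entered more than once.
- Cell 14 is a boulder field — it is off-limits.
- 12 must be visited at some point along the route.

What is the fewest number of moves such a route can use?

Any route passes through 12 somewhere between 1 and 11. Summing Manhattan distances along the two legs (1 → 12 → 11) gives a lower bound of 5 + 1 = 6 moves.
A route of 6 moves achieves this: 1 → 5 → 6 → 7 → 8 → 12 → 11.
Since 6 matches the lower bound, it is optimal.

6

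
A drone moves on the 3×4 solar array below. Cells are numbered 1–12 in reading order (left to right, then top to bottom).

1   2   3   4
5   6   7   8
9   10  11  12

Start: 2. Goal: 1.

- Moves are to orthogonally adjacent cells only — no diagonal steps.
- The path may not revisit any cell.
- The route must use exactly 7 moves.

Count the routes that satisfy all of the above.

Need simple routes of exactly 7 moves from 2 to 1 (Manhattan distance 1, so 3 moves are spent on a detour and 3 undoing it).
Enumerating: 2 6 7 11 10 9 5 1 | 2 3 7 11 10 6 5 1 | 2 3 7 11 10 9 5 1 | 2 3 7 6 10 9 5 1 | 2 3 4 8 7 6 5 1.
That gives 5 routes.

5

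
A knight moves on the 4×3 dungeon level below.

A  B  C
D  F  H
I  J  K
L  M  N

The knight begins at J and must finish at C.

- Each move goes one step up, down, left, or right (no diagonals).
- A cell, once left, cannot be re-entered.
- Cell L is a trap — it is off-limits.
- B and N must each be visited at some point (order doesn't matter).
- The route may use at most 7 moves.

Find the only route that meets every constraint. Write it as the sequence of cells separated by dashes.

The budget equals the shortest possible length, so every move has to be on a shortest route through the required cells.
Route from J: down to M, right to N, 2× up (reaching H), left to F, up to B, right to C — 7 moves in all.
Check: all required cells visited; 7 ≤ 7 moves.

J - M - N - K - H - F - B - C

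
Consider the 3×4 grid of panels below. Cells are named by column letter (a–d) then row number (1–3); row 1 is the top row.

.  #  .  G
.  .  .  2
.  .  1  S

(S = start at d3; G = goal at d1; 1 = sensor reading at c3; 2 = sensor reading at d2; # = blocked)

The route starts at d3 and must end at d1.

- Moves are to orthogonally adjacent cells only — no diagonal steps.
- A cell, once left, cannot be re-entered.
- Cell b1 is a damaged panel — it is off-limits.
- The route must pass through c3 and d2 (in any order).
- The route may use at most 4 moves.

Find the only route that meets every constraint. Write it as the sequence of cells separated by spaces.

d3 c3 c2 d2 d1

Any route must reach c3 and d2 and still end at d1 within 4 moves, so the order of the required stops is forced.
Route from d3: left to c3, up to c2, right to d2, up to d1 — 4 moves in all.
Check: all required cells visited; 4 ≤ 4 moves.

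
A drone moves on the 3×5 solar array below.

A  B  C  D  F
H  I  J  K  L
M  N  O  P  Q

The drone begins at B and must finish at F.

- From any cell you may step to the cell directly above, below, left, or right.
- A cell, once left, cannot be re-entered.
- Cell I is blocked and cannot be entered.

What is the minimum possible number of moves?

The Manhattan distance from B to F is |1−1| + |2−5| = 3, so at least 3 moves are needed.
A route of 3 moves achieves this: B → C → D → F.
Since 3 matches the lower bound, it is optimal.

3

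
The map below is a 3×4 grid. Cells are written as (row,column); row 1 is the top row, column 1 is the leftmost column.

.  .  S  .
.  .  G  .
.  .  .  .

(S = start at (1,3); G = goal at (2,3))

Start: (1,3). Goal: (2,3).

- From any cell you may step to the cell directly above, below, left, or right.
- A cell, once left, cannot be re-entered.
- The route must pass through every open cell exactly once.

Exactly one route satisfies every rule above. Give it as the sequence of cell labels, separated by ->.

(1,3) -> (1,4) -> (2,4) -> (3,4) -> (3,3) -> (3,2) -> (3,1) -> (2,1) -> (1,1) -> (1,2) -> (2,2) -> (2,3)

Need to visit all 12 open cells exactly once, starting at (1,3) and ending at (2,3).
Cell (3,4) has only two open neighbours ((2,4) and (3,3)), so the path must pass straight through it: one of those is the cell it's entered from and the other is where it exits.
Route from (1,3): right to (1,4), 2× down (reaching (3,4)), 3× left (reaching (3,1)), 2× up (reaching (1,1)), right to (1,2), down to (2,2), right to (2,3) — 11 moves in all.
Check: all 12 open cells covered.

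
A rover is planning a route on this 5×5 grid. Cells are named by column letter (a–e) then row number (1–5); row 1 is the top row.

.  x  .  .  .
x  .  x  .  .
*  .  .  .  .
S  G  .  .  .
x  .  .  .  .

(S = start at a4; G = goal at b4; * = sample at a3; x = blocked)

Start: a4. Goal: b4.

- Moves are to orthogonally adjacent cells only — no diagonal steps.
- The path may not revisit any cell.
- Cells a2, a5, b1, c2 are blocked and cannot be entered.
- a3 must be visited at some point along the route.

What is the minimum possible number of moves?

3

Any route passes through a3 somewhere between a4 and b4. Summing Manhattan distances along the two legs (a4 → a3 → b4) gives a lower bound of 1 + 2 = 3 moves.
A route of 3 moves achieves this: a4 → a3 → b3 → b4.
Since 3 matches the lower bound, it is optimal.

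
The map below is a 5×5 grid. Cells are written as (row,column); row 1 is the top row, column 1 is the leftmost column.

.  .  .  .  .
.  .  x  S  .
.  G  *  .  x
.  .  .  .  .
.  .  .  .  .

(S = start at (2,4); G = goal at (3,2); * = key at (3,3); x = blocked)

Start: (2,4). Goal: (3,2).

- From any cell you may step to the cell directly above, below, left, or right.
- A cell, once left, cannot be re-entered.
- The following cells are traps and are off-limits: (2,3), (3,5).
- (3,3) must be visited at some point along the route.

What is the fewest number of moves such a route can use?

3

Any route passes through (3,3) somewhere between (2,4) and (3,2). Summing Manhattan distances along the two legs ((2,4) → (3,3) → (3,2)) gives a lower bound of 2 + 1 = 3 moves.
A route of 3 moves achieves this: (2,4) → (3,4) → (3,3) → (3,2).
Since 3 matches the lower bound, it is optimal.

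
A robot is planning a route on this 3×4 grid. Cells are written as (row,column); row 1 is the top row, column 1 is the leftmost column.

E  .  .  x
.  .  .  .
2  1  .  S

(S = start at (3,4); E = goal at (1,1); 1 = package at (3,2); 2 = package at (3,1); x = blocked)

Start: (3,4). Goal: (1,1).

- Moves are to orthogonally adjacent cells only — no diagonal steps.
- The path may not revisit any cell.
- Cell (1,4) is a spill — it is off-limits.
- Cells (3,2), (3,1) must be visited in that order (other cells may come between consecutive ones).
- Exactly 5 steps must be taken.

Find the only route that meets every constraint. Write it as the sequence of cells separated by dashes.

(3,4) - (3,3) - (3,2) - (3,1) - (2,1) - (1,1)

The waypoints must appear in the order (3,2), (3,1), with no cell reused.
Route from (3,4): left 3 to (3,1), up 2 to (1,1) — 5 moves in all.
Check: order respected (1 at step 2, 2 at step 3); 5 moves as required.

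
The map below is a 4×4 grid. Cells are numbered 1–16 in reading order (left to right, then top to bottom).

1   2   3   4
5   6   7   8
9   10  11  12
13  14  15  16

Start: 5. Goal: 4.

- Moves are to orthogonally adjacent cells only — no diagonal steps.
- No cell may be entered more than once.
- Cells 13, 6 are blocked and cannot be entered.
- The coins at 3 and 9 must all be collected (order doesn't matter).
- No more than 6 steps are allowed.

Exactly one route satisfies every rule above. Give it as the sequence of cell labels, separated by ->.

The budget equals the shortest possible length, so every move has to be on a shortest route through the required cells.
Route from 5: down 1 to 9, right 2 to 11, up 2 to 3, right 1 to 4 — 6 moves in all.
Check: all required cells visited; 6 ≤ 6 moves.

5 -> 9 -> 10 -> 11 -> 7 -> 3 -> 4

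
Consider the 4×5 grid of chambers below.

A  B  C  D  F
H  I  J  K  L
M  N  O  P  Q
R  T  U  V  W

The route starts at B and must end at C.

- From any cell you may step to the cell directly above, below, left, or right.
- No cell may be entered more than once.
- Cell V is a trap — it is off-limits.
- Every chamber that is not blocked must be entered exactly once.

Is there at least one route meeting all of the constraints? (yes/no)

Cell W has only one open neighbour but is neither the start nor the goal, so a Hamiltonian route would have to both enter and leave it through the same neighbour — impossible without revisiting.

no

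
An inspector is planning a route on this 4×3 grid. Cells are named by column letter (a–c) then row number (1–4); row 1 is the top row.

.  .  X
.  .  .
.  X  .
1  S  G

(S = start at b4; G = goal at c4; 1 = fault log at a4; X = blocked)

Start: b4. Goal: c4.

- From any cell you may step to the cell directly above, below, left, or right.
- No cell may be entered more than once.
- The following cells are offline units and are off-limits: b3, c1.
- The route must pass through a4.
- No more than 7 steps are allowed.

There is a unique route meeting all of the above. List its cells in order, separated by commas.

Any route must reach a4 and still end at c4 within 7 moves, so the order of the required stops is forced.
Route from b4: left to a4, 2× up (reaching a2), 2× right (reaching c2), 2× down (reaching c4) — 7 moves in all.
Check: all required cells visited; 7 ≤ 7 moves.

b4, a4, a3, a2, b2, c2, c3, c4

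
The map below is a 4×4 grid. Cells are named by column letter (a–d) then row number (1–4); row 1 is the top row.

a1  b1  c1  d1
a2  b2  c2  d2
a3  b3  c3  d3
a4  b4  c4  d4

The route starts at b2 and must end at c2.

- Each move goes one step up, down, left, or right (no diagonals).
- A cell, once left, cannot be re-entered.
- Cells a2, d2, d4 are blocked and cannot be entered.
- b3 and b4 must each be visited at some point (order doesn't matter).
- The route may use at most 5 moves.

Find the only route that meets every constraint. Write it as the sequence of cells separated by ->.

The budget equals the shortest possible length, so every move has to be on a shortest route through the required cells.
Route from b2: down 2 to b4, right 1 to c4, up 2 to c2 — 5 moves in all.
Check: all required cells visited; 5 ≤ 5 moves.

b2 -> b3 -> b4 -> c4 -> c3 -> c2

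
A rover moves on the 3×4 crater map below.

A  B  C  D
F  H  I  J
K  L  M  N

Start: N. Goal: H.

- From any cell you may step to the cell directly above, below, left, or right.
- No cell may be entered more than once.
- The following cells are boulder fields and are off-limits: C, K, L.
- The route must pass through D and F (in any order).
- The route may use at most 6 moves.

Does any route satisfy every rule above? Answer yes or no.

no

D must be visited but has only one open neighbour (J), and it is neither the start nor the goal — the route would have to enter and leave through J, re-entering it.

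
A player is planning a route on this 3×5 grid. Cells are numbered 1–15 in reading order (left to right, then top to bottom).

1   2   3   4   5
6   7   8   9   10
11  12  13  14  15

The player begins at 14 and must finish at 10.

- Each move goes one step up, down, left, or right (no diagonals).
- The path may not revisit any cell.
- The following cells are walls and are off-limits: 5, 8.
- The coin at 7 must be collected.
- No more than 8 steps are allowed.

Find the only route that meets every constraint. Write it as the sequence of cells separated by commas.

14, 13, 12, 7, 2, 3, 4, 9, 10

The budget equals the shortest possible length, so every move has to be on a shortest route through the required cells.
Route from 14: 2× left (reaching 12), 2× up (reaching 2), 2× right (reaching 4), down to 9, right to 10 — 8 moves in all.
Check: all required cells visited; 8 ≤ 8 moves.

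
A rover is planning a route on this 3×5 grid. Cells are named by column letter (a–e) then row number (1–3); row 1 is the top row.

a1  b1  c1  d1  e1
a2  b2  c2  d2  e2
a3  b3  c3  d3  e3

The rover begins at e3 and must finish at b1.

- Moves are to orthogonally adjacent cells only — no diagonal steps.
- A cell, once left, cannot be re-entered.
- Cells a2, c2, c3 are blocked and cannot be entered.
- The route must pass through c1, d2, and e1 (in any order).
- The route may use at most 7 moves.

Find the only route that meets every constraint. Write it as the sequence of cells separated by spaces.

The budget equals the shortest possible length, so every move has to be on a shortest route through the required cells.
Route from e3: left to d3, up to d2, right to e2, up to e1, 3× left (reaching b1) — 7 moves in all.
Check: all required cells visited; 7 ≤ 7 moves.

e3 d3 d2 e2 e1 d1 c1 b1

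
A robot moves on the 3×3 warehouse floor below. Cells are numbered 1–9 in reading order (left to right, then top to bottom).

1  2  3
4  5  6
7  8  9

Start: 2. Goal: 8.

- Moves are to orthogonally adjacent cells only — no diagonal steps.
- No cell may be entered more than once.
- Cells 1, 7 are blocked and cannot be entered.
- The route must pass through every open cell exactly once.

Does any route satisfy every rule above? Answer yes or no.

no

Cell 4 has only one open neighbour but is neither the start nor the goal, so a Hamiltonian route would have to both enter and leave it through the same neighbour — impossible without revisiting.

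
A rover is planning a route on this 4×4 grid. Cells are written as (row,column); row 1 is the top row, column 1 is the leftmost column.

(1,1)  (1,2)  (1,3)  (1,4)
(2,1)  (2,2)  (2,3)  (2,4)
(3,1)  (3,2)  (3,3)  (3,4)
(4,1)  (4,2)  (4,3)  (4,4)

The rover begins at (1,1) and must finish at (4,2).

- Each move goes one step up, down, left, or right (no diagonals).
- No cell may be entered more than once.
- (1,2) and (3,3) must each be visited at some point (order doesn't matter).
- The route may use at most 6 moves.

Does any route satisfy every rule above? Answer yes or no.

One route that works: (1,1) → (1,2) → (2,2) → (3,2) → (3,3) → (4,3) → (4,2).

yes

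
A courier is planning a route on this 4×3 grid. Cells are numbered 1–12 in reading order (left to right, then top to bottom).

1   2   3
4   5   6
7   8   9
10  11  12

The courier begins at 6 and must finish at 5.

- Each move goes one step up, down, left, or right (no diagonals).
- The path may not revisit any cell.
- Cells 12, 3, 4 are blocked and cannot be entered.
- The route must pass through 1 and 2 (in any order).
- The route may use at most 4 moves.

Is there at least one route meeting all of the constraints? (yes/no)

1 must be visited but has only one open neighbour (2), and it is neither the start nor the goal — the route would have to enter and leave through 2, re-entering it.

no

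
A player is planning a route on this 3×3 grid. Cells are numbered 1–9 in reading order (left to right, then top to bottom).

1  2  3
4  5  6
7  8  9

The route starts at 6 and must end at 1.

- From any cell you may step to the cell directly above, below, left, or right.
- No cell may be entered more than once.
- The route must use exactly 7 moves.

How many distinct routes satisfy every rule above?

2

Need simple routes of exactly 7 moves from 6 to 1 (Manhattan distance 3, so 2 moves are spent on a detour and 2 undoing it).
Enumerating: 6 3 2 5 8 7 4 1 | 6 9 8 7 4 5 2 1.
That gives 2 routes.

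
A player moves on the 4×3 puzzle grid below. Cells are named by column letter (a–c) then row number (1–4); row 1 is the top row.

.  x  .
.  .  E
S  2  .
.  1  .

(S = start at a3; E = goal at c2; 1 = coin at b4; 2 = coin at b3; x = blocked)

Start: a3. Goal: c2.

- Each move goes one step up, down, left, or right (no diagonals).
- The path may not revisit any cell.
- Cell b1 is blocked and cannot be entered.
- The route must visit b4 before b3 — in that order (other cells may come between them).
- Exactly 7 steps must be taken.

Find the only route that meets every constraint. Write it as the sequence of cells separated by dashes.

a3 - a4 - b4 - c4 - c3 - b3 - b2 - c2

The waypoints must appear in the order b4, b3, with no cell reused.
Route from a3: down to a4, 2× right (reaching c4), up to c3, left to b3, up to b2, right to c2 — 7 moves in all.
Check: order respected (1 at step 2, 2 at step 5); 7 moves as required.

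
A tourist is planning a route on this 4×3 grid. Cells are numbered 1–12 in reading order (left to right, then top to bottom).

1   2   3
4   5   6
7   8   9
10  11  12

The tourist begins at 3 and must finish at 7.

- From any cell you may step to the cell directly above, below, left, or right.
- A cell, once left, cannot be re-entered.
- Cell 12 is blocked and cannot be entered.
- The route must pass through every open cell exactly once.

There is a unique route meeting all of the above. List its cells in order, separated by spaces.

3 2 1 4 5 6 9 8 11 10 7

Need to visit all 11 open cells exactly once, starting at 3 and ending at 7.
Route from 3: left 2 to 1, down 1 to 4, right 2 to 6, down 1 to 9, left 1 to 8, down 1 to 11, left 1 to 10, up 1 to 7 — 10 moves in all.
Check: all 11 open cells covered.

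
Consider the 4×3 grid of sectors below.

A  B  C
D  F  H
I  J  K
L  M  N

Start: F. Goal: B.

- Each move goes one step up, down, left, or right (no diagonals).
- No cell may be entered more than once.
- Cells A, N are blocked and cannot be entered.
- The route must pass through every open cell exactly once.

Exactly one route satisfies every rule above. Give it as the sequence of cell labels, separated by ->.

Need to visit all 10 open cells exactly once, starting at F and ending at B.
Cell C has only two open neighbours (H and B), so the path must pass straight through it: one of those is the cell it's entered from and the other is where it exits.
Route from F: left 1 to D, down 2 to L, right 1 to M, up 1 to J, right 1 to K, up 2 to C, left 1 to B — 9 moves in all.
Check: all 10 open cells covered.

F -> D -> I -> L -> M -> J -> K -> H -> C -> B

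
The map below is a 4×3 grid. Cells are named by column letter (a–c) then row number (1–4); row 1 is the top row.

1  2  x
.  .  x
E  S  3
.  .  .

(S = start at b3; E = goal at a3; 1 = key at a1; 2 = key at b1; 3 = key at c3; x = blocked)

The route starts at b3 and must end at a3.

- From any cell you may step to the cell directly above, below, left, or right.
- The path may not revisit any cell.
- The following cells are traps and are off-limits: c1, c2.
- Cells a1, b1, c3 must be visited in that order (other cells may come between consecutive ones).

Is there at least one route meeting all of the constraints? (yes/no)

Even ignoring the required order, no revisit-free route from b3 to a3 manages to pass through all of a1, b1, and c3: branching out from b3, every path either misses one of them or, having collected them, can no longer reach a3 without re-entering a cell.

no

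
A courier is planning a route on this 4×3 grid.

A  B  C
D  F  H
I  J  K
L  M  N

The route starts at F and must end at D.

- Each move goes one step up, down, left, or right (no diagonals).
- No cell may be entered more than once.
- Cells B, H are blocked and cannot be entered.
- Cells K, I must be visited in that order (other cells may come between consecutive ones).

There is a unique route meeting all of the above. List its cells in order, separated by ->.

F -> J -> K -> N -> M -> L -> I -> D

The waypoints must appear in the order K, I, with no cell reused.
Route from F: down to J, right to K, down to N, 2× left (reaching L), 2× up (reaching D) — 7 moves in all.
Check: order respected (K at step 2, I at step 6).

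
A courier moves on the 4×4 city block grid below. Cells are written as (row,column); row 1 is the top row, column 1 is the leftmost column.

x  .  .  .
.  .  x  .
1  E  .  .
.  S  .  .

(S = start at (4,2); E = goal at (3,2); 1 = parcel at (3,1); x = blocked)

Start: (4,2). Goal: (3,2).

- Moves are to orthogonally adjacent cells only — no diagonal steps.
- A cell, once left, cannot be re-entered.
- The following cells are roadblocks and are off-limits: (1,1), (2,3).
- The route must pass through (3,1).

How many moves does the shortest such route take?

Any route passes through (3,1) somewhere between (4,2) and (3,2). Summing Manhattan distances along the two legs ((4,2) → (3,1) → (3,2)) gives a lower bound of 2 + 1 = 3 moves.
A route of 3 moves achieves this: (4,2) → (4,1) → (3,1) → (3,2).
Since 3 matches the lower bound, it is optimal.

3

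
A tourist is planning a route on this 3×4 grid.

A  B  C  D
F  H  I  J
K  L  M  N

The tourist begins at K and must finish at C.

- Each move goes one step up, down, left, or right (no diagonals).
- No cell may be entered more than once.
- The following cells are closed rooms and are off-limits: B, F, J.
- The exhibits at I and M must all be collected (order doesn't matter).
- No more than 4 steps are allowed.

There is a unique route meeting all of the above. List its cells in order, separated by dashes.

K - L - M - I - C

The 4-move cap with required stops at I, M leaves no slack for detours.
Route from K: right 2 to M, up 2 to C — 4 moves in all.
Check: all required cells visited; 4 ≤ 4 moves.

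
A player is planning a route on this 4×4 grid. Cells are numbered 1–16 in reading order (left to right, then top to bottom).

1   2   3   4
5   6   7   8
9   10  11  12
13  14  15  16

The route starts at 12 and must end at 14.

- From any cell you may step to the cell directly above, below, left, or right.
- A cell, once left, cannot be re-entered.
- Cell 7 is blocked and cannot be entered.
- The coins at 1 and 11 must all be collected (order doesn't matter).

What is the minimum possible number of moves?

9

Any route passes through 1 and 11 in some order between 12 and 14. Summing Manhattan distances along each leg and taking the cheapest ordering (12 → 11 → 1 → 14) gives a lower bound of 1 + 4 + 4 = 9 moves.
A route of 9 moves achieves this: 12 → 11 → 10 → 6 → 2 → 1 → 5 → 9 → 13 → 14.
Since 9 matches the lower bound, it is optimal.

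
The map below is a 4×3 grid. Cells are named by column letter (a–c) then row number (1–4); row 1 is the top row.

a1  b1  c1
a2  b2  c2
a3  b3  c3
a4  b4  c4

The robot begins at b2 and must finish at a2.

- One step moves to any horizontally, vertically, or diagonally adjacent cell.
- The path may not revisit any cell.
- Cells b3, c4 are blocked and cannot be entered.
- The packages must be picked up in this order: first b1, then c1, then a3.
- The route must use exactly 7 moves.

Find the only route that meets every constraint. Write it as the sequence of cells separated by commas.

The waypoints must appear in the order b1, c1, a3, with no cell reused.
Route from b2: up 1 to b1, right 1 to c1, down 2 to c3, down-left 1 to b4, up-left 1 to a3, up 1 to a2 — 7 moves in all.
Check: order respected (b1 at step 1, c1 at step 2, a3 at step 6); 7 moves as required.

b2, b1, c1, c2, c3, b4, a3, a2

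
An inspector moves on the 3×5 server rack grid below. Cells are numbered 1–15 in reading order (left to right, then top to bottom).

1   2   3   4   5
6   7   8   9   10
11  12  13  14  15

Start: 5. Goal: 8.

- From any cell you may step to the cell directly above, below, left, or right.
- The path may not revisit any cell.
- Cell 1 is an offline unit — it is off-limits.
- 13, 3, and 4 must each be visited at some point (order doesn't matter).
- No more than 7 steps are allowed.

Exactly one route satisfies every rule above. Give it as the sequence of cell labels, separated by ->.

5 -> 4 -> 3 -> 2 -> 7 -> 12 -> 13 -> 8

The 7-move cap with required stops at 13, 3, 4 leaves no slack for detours.
Route from 5: left 3 to 2, down 2 to 12, right 1 to 13, up 1 to 8 — 7 moves in all.
Check: all required cells visited; 7 ≤ 7 moves.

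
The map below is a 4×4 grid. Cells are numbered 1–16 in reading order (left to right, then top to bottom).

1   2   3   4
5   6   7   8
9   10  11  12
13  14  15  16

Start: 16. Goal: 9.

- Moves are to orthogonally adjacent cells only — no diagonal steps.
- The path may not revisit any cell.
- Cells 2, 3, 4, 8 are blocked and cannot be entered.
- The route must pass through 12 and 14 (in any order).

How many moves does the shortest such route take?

Any route passes through 12 and 14 in some order between 16 and 9. Summing Manhattan distances along each leg and taking the cheapest ordering (16 → 12 → 14 → 9) gives a lower bound of 1 + 3 + 2 = 6 moves.
A route of 6 moves achieves this: 16 → 12 → 11 → 15 → 14 → 10 → 9.
Since 6 matches the lower bound, it is optimal.

6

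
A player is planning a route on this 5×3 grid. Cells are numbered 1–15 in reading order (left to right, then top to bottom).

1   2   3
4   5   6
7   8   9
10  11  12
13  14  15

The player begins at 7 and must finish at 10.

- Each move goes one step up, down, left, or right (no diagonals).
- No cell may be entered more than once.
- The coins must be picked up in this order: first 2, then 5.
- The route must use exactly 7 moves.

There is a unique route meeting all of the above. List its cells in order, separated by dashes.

The waypoints must appear in the order 2, 5, with no cell reused.
Route from 7: up 2 to 1, right 1 to 2, down 3 to 11, left 1 to 10 — 7 moves in all.
Check: order respected (2 at step 3, 5 at step 4); 7 moves as required.

7 - 4 - 1 - 2 - 5 - 8 - 11 - 10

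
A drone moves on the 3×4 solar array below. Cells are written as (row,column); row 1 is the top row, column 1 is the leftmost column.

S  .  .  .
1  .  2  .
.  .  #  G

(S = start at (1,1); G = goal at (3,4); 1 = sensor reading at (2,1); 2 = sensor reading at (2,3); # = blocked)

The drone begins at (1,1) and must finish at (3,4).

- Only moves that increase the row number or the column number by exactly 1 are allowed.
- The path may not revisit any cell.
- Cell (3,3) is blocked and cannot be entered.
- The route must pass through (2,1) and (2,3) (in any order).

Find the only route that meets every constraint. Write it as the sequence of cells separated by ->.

(1,1) -> (2,1) -> (2,2) -> (2,3) -> (2,4) -> (3,4)

Moves only go right or down, so the column and row indices never decrease.
Route from (1,1): down to (2,1), 3× right (reaching (2,4)), down to (3,4) — 5 moves in all.
Check: all required cells visited.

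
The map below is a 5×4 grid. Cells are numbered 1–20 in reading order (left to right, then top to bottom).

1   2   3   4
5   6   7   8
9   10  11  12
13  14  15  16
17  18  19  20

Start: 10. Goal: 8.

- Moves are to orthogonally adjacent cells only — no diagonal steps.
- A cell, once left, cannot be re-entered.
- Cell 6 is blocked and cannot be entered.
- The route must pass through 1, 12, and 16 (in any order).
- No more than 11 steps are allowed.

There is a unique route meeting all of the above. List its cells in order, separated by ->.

The 11-move cap with required stops at 1, 12, 16 leaves no slack for detours.
Route from 10: left 1 to 9, up 2 to 1, right 2 to 3, down 3 to 15, right 1 to 16, up 2 to 8 — 11 moves in all.
Check: all required cells visited; 11 ≤ 11 moves.

10 -> 9 -> 5 -> 1 -> 2 -> 3 -> 7 -> 11 -> 15 -> 16 -> 12 -> 8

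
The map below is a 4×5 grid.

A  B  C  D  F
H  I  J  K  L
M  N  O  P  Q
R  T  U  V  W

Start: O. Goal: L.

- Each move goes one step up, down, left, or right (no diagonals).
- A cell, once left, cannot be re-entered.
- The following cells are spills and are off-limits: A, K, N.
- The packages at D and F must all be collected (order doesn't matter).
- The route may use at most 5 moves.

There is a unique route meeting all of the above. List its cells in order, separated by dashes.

The budget equals the shortest possible length, so every move has to be on a shortest route through the required cells.
Route from O: up 2 to C, right 2 to F, down 1 to L — 5 moves in all.
Check: all required cells visited; 5 ≤ 5 moves.

O - J - C - D - F - L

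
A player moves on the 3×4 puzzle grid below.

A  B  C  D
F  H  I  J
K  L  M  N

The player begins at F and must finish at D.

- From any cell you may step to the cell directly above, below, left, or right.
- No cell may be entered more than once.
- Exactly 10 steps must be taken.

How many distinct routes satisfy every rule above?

Need simple routes of exactly 10 moves from F to D (Manhattan distance 4, so 3 moves are spent on a detour and 3 undoing it).
Enumerating: F A B H L M N J I C D | F A B C I H L M N J D | F K L H B C I M N J D | F K L M N J I H B C D.
That gives 4 routes.

4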